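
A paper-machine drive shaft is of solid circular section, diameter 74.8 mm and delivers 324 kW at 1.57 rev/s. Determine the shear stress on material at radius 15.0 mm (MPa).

ω = 2π·1.57 = 9.865 rad/s, so T = P/ω = 324×10³ / 9.865 = 32840 N·m.
J = πd⁴/32 = π(0.0748)⁴/32 = 3.073×10^-6 m⁴.
Shear stress varies linearly with radius: τ = T·r/J = 32840 × 0.0150 / 3.073×10^-6 = 1.603×10^8 Pa.

160 MPa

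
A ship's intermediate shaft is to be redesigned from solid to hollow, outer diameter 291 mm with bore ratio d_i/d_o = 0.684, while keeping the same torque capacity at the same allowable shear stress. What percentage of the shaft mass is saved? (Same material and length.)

37.3 %

Equal τ_max and T ⇒ the solid shaft needs d_s³ = d_o³(1−k⁴), so d_s = 291·(1−0.684⁴)^(1/3) = 268.0 mm.
Area ratio A_h/A_s = d_o²(1−k²)/d_s² = (1−k²)/(1−k⁴)^(2/3) = 0.6274.
Mass saving = 1 − 0.6274 = 37.3 %.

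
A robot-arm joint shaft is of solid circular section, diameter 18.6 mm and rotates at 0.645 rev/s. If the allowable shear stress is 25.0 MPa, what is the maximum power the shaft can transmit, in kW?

0.128 kW

J = πd⁴/32 = π(0.0186)⁴/32 = 1.175×10^-8 m⁴.
T_max = τ_allow·J/r = 2.50×10^7 × 1.175×10^-8 / 0.00930 = 31.59 N·m.
ω = 2π·0.645 = 4.053 rad/s, so P_max = T_max·ω = 128.0 W.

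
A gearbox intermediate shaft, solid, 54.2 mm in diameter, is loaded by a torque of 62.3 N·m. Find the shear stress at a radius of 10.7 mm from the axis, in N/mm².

0.787 N/mm²

J = πd⁴/32 = π(0.0542)⁴/32 = 8.472×10^-7 m⁴.
Shear stress varies linearly with radius: τ = T·r/J = 62.30 × 0.0107 / 8.472×10^-7 = 7.868×10^5 Pa.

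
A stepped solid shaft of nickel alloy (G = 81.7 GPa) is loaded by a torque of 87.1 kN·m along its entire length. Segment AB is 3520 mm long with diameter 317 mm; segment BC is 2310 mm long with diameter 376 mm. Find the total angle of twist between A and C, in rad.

J_AB = π(0.317)⁴/32 = 9.91×10^-4 m⁴; J_BC = π(0.376)⁴/32 = 1.96×10^-3 m⁴.
θ = (T/G)·Σ L_i/J_i = (87100/81.7×10⁹)·(3.52/9.91×10^-4 + 2.31/1.96×10^-3) = 5.040×10^-3 rad.

0.00504 rad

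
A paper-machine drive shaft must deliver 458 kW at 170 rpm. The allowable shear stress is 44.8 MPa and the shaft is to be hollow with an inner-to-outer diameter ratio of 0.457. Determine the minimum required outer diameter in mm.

ω = 2π·170/60 = 17.80 rad/s, so T = P/ω = 458×10³ / 17.80 = 25730 N·m.
For a hollow shaft with d_i/d_o = 0.457: τ_max = 16T/(π d_o³ (1−k⁴)), so d_o = [16T/(π τ_allow (1−k⁴))]^(1/3) = [16·25730/(π·4.48×10^7·0.9564)]^(1/3) = 0.1451 m.

145 mm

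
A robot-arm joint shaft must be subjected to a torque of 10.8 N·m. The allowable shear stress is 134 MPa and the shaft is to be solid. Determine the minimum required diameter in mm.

7.43 mm

For a solid shaft τ_max = 16T/(πd³), so d = (16T/(π τ_allow))^(1/3) = (16·10.80/(π·1.34×10^8))^(1/3) = 0.007432 m.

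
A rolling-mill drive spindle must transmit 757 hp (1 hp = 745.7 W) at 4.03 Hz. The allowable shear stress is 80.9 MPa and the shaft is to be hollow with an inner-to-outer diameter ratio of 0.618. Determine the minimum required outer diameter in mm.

118 mm

ω = 2π·4.03 = 25.32 rad/s, so T = P/ω = 757×745.7 / 25.32 = 22290 N·m.
For a hollow shaft with d_i/d_o = 0.618: τ_max = 16T/(π d_o³ (1−k⁴)), so d_o = [16T/(π τ_allow (1−k⁴))]^(1/3) = [16·22290/(π·8.09×10^7·0.8541)]^(1/3) = 0.1180 m.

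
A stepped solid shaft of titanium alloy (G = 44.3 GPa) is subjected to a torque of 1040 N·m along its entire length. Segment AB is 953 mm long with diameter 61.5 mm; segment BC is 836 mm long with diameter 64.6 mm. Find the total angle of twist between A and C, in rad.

J_AB = π(0.0615)⁴/32 = 1.40×10^-6 m⁴; J_BC = π(0.0646)⁴/32 = 1.71×10^-6 m⁴.
θ = (T/G)·Σ L_i/J_i = (1040/44.3×10⁹)·(0.953/1.40×10^-6 + 0.836/1.71×10^-6) = 0.02741 rad.

0.0274 rad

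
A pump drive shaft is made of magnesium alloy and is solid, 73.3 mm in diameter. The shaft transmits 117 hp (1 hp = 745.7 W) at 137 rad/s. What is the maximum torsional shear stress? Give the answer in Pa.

ω = 137 rad/s, so T = P/ω = 117×745.7 / 137.0 = 636.8 N·m.
J = πd⁴/32 = π(0.0733)⁴/32 = 2.834×10^-6 m⁴.
τ_max = T·r/J = 636.8 × 0.0367 / 2.834×10^-6 = 8.235×10^6 Pa.

8.24e6 Pa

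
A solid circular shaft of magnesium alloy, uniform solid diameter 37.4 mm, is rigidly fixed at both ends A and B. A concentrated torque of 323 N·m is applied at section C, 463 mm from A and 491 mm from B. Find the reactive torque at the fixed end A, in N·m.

166 N·m

With uniform GJ and both ends fixed, compatibility θ_AC = θ_CB gives T_A·a = T_B·b, together with T_A + T_B = T₀.
T_A = T₀·b/(a+b) = 323.0·491/954.0 = 166.2 N·m; T_B = 156.8 N·m.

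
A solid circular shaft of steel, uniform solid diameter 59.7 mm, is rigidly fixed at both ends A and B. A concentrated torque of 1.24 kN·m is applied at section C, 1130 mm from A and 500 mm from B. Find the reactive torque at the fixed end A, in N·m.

380 N·m

With uniform GJ and both ends fixed, compatibility θ_AC = θ_CB gives T_A·a = T_B·b, together with T_A + T_B = T₀.
T_A = T₀·b/(a+b) = 1240·500/1630 = 380.4 N·m; T_B = 859.6 N·m.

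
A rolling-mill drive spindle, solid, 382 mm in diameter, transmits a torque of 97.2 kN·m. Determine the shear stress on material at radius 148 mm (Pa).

6.88e6 Pa

J = πd⁴/32 = π(0.382)⁴/32 = 2.091×10^-3 m⁴.
Shear stress varies linearly with radius: τ = T·r/J = 97200 × 0.148 / 2.091×10^-3 = 6.881×10^6 Pa.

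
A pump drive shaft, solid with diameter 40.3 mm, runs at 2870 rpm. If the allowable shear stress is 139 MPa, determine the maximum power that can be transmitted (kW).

J = πd⁴/32 = π(0.0403)⁴/32 = 2.590×10^-7 m⁴.
T_max = τ_allow·J/r = 1.39×10^8 × 2.590×10^-7 / 0.0201 = 1786 N·m.
ω = 2π·2870/60 = 300.5 rad/s, so P_max = T_max·ω = 5.369×10^5 W.

537 kW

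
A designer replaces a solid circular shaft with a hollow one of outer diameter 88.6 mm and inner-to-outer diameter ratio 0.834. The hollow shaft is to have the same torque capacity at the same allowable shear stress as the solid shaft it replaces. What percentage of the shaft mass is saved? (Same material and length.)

Equal τ_max and T ⇒ the solid shaft needs d_s³ = d_o³(1−k⁴), so d_s = 88.6·(1−0.834⁴)^(1/3) = 71.07 mm.
Area ratio A_h/A_s = d_o²(1−k²)/d_s² = (1−k²)/(1−k⁴)^(2/3) = 0.4731.
Mass saving = 1 − 0.4731 = 52.7 %.

52.7 %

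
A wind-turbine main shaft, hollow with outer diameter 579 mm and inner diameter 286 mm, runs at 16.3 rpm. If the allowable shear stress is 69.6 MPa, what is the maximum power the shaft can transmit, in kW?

4260 kW

J = π(d_o⁴ − d_i⁴)/32 = π(0.579⁴ − 0.286⁴)/32 = 0.01038 m⁴.
T_max = τ_allow·J/r = 6.96×10^7 × 0.01038 / 0.289 = 2.495e6 N·m.
ω = 2π·16.3/60 = 1.707 rad/s, so P_max = T_max·ω = 4.258×10^6 W.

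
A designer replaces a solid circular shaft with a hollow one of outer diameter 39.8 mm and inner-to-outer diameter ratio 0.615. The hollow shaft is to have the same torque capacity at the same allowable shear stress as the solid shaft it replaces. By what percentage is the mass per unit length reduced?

31.1 %

Equal τ_max and T ⇒ the solid shaft needs d_s³ = d_o³(1−k⁴), so d_s = 39.8·(1−0.615⁴)^(1/3) = 37.80 mm.
Area ratio A_h/A_s = d_o²(1−k²)/d_s² = (1−k²)/(1−k⁴)^(2/3) = 0.6892.
Mass saving = 1 − 0.6892 = 31.1 %.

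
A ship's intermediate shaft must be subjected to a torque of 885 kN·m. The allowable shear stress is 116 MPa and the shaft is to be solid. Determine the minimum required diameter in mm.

339 mm

For a solid shaft τ_max = 16T/(πd³), so d = (16T/(π τ_allow))^(1/3) = (16·885000/(π·1.16×10^8))^(1/3) = 0.3387 m.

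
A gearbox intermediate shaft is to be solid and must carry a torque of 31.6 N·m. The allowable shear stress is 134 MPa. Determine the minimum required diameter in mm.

10.6 mm

For a solid shaft τ_max = 16T/(πd³), so d = (16T/(π τ_allow))^(1/3) = (16·31.60/(π·1.34×10^8))^(1/3) = 0.01063 m.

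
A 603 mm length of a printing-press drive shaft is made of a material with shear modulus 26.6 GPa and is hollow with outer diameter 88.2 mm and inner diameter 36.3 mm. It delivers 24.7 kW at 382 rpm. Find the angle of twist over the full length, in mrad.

ω = 2π·382/60 = 40.00 rad/s, so T = P/ω = 24.7×10³ / 40.00 = 617.5 N·m.
J = π(d_o⁴ − d_i⁴)/32 = π(0.0882⁴ − 0.0363⁴)/32 = 5.771×10^-6 m⁴.
θ = T·L/(G·J) = 617.5 × 0.603 / (26.6×10⁹ × 5.771×10^-6) = 2.426×10^-3 rad.

2.43 mrad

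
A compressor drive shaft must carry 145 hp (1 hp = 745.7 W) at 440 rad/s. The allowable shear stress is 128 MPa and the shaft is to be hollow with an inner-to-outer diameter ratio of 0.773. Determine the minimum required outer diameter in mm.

24.8 mm

ω = 440 rad/s, so T = P/ω = 145×745.7 / 440.0 = 245.7 N·m.
For a hollow shaft with d_i/d_o = 0.773: τ_max = 16T/(π d_o³ (1−k⁴)), so d_o = [16T/(π τ_allow (1−k⁴))]^(1/3) = [16·245.7/(π·1.28×10^8·0.6430)]^(1/3) = 0.02478 m.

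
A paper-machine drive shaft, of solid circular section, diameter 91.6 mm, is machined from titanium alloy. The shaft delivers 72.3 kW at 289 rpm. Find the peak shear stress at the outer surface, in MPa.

15.8 MPa

ω = 2π·289/60 = 30.26 rad/s, so T = P/ω = 72.3×10³ / 30.26 = 2389 N·m.
J = πd⁴/32 = π(0.0916)⁴/32 = 6.912×10^-6 m⁴.
τ_max = T·r/J = 2389 × 0.0458 / 6.912×10^-6 = 1.583×10^7 Pa.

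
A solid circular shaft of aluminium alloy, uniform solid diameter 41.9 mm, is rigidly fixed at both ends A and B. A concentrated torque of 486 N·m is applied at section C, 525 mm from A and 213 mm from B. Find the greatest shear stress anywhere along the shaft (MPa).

23.9 MPa

With uniform GJ and both ends fixed, compatibility θ_AC = θ_CB gives T_A·a = T_B·b, together with T_A + T_B = T₀.
T_A = T₀·b/(a+b) = 486.0·213/738.0 = 140.3 N·m; T_B = 345.7 N·m.
τ in each portion: τ_AC = 9.71×10^6 Pa, τ_CB = 2.39×10^7 Pa; maximum is in CB.
τ_max = T_CB·r/J = 345.7·0.0209/3.03×10^-7 = 2.394×10^7 Pa.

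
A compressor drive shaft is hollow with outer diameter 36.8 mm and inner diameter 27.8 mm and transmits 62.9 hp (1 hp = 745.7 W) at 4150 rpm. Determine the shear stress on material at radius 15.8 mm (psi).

ω = 2π·4150/60 = 434.6 rad/s, so T = P/ω = 62.9×745.7 / 434.6 = 107.9 N·m.
J = π(d_o⁴ − d_i⁴)/32 = π(0.0368⁴ − 0.0278⁴)/32 = 1.214×10^-7 m⁴.
Shear stress varies linearly with radius: τ = T·r/J = 107.9 × 0.0158 / 1.214×10^-7 = 1.405×10^7 Pa.

2040 psi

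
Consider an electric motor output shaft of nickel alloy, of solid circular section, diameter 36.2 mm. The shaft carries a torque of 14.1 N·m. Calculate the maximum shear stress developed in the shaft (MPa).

J = πd⁴/32 = π(0.0362)⁴/32 = 1.686×10^-7 m⁴.
τ_max = T·r/J = 14.10 × 0.0181 / 1.686×10^-7 = 1.514×10^6 Pa.

1.51 MPa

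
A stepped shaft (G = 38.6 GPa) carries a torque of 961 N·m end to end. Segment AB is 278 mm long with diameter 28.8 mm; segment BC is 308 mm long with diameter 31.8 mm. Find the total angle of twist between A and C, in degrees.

J_AB = π(0.0288)⁴/32 = 6.75×10^-8 m⁴; J_BC = π(0.0318)⁴/32 = 1.00×10^-7 m⁴.
θ = (T/G)·Σ L_i/J_i = (961.0/38.6×10⁹)·(0.278/6.75×10^-8 + 0.308/1.00×10^-7) = 0.1789 rad.

10.2°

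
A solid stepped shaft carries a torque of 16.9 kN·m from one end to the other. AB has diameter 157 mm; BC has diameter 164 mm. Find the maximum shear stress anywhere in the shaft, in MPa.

Under the same torque, τ_max = 16T/(πd³) is largest where d is smallest — segment AB (d = 157 mm).
τ_max = 16·16900/(π·(0.157)³) = 2.224×10^7 Pa.

22.2 MPa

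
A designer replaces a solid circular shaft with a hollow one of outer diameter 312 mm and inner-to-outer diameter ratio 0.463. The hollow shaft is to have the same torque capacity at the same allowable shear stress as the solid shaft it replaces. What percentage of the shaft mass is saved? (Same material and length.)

Equal τ_max and T ⇒ the solid shaft needs d_s³ = d_o³(1−k⁴), so d_s = 312·(1−0.463⁴)^(1/3) = 307.1 mm.
Area ratio A_h/A_s = d_o²(1−k²)/d_s² = (1−k²)/(1−k⁴)^(2/3) = 0.8107.
Mass saving = 1 − 0.8107 = 18.9 %.

18.9 %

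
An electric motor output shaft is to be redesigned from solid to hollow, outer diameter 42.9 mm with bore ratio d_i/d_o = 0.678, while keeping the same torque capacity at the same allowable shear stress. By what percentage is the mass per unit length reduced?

36.7 %

Equal τ_max and T ⇒ the solid shaft needs d_s³ = d_o³(1−k⁴), so d_s = 42.9·(1−0.678⁴)^(1/3) = 39.64 mm.
Area ratio A_h/A_s = d_o²(1−k²)/d_s² = (1−k²)/(1−k⁴)^(2/3) = 0.6330.
Mass saving = 1 − 0.6330 = 36.7 %.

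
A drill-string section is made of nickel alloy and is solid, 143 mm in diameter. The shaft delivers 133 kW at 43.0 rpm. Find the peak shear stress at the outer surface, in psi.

7460 psi

ω = 2π·43.0/60 = 4.503 rad/s, so T = P/ω = 133×10³ / 4.503 = 29540 N·m.
J = πd⁴/32 = π(0.143)⁴/32 = 4.105×10^-5 m⁴.
τ_max = T·r/J = 29540 × 0.0715 / 4.105×10^-5 = 5.144×10^7 Pa.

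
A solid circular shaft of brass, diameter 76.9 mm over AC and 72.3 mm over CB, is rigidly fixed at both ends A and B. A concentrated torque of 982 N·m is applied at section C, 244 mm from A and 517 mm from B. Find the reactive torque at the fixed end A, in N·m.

Compatibility: T_A·a/J_AC = T_B·b/J_CB with T_A + T_B = T₀.
J_AC = 3.43×10^-6 m⁴, J_CB = 2.68×10^-6 m⁴, so T_A = T₀·(J_AC/a)/((J_AC/a)+(J_CB/b)) = 717.4 N·m, T_B = 264.6 N·m.

717 N·m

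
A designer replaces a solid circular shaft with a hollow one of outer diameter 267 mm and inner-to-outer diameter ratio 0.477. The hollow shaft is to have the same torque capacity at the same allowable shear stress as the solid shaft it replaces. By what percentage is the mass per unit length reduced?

20.0 %

Equal τ_max and T ⇒ the solid shaft needs d_s³ = d_o³(1−k⁴), so d_s = 267·(1−0.477⁴)^(1/3) = 262.3 mm.
Area ratio A_h/A_s = d_o²(1−k²)/d_s² = (1−k²)/(1−k⁴)^(2/3) = 0.8003.
Mass saving = 1 − 0.8003 = 20.0 %.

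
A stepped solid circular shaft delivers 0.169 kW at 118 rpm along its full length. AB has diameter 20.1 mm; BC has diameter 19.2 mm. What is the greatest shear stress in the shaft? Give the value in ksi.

ω = 2π·118/60 = 12.36 rad/s, so T = P/ω = 0.169×10³ / 12.36 = 13.68 N·m.
Under the same torque, τ_max = 16T/(πd³) is largest where d is smallest — segment BC (d = 19.2 mm).
τ_max = 16·13.68/(π·(0.0192)³) = 9.841×10^6 Pa.

1.43 ksi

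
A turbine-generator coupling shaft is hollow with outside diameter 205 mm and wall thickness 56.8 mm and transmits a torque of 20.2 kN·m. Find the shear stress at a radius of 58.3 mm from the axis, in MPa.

J = π(d_o⁴ − d_i⁴)/32 = π(0.205⁴ − 0.0914⁴)/32 = 1.665×10^-4 m⁴.
Shear stress varies linearly with radius: τ = T·r/J = 20200 × 0.0583 / 1.665×10^-4 = 7.072×10^6 Pa.

7.07 MPa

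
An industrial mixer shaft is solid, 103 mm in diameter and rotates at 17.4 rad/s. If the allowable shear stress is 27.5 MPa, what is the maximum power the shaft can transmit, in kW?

J = πd⁴/32 = π(0.103)⁴/32 = 1.105×10^-5 m⁴.
T_max = τ_allow·J/r = 2.75×10^7 × 1.105×10^-5 / 0.0515 = 5900 N·m.
ω = 17.4 rad/s, so P_max = T_max·ω = 1.027×10^5 W.

103 kW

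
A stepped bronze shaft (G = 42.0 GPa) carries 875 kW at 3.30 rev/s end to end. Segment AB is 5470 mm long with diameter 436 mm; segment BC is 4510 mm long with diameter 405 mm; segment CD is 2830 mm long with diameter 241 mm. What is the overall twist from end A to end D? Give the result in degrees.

0.679°

ω = 2π·3.30 = 20.73 rad/s, so T = P/ω = 875×10³ / 20.73 = 42200 N·m.
J_AB = π(0.436)⁴/32 = 3.55×10^-3 m⁴; J_BC = π(0.405)⁴/32 = 2.64×10^-3 m⁴; J_CD = π(0.241)⁴/32 = 3.31×10^-4 m⁴.
θ = (T/G)·Σ L_i/J_i = (42200/42.0×10⁹)·(5.47/3.55×10^-3 + 4.51/2.64×10^-3 + 2.83/3.31×10^-4) = 0.01185 rad.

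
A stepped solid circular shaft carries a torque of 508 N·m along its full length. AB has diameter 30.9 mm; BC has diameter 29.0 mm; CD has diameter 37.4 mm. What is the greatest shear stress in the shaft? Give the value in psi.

15400 psi

Under the same torque, τ_max = 16T/(πd³) is largest where d is smallest — segment BC (d = 29.0 mm).
τ_max = 16·508.0/(π·(0.0290)³) = 1.061×10^8 Pa.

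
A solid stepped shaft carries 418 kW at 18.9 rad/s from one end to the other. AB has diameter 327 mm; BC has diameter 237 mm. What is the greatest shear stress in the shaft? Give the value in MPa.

ω = 18.9 rad/s, so T = P/ω = 418×10³ / 18.90 = 22120 N·m.
Under the same torque, τ_max = 16T/(πd³) is largest where d is smallest — segment BC (d = 237 mm).
τ_max = 16·22120/(π·(0.237)³) = 8.461×10^6 Pa.

8.46 MPa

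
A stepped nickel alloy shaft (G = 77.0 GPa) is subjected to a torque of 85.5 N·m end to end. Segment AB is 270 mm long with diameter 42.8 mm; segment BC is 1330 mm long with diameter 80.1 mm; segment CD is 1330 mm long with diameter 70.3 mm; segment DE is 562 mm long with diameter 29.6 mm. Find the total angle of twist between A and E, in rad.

J_AB = π(0.0428)⁴/32 = 3.29×10^-7 m⁴; J_BC = π(0.0801)⁴/32 = 4.04×10^-6 m⁴; J_CD = π(0.0703)⁴/32 = 2.40×10^-6 m⁴; J_DE = π(0.0296)⁴/32 = 7.54×10^-8 m⁴.
θ = (T/G)·Σ L_i/J_i = (85.50/77.0×10⁹)·(0.270/3.29×10^-7 + 1.33/4.04×10^-6 + 1.33/2.40×10^-6 + 0.562/7.54×10^-8) = 0.01017 rad.

0.0102 rad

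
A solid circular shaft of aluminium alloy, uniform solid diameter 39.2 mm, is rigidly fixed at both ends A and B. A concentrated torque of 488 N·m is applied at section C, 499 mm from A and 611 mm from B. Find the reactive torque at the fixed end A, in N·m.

With uniform GJ and both ends fixed, compatibility θ_AC = θ_CB gives T_A·a = T_B·b, together with T_A + T_B = T₀.
T_A = T₀·b/(a+b) = 488.0·611/1110 = 268.6 N·m; T_B = 219.4 N·m.

269 N·m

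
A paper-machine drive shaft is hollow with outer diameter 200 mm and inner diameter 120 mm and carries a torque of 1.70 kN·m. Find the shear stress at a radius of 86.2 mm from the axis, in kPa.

1070 kPa

J = π(d_o⁴ − d_i⁴)/32 = π(0.200⁴ − 0.120⁴)/32 = 1.367×10^-4 m⁴.
Shear stress varies linearly with radius: τ = T·r/J = 1700 × 0.0862 / 1.367×10^-4 = 1.072×10^6 Pa.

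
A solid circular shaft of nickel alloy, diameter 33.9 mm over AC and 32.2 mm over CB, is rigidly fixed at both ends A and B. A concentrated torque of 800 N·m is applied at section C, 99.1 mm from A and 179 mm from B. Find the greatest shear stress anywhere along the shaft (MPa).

72.1 MPa

Compatibility: T_A·a/J_AC = T_B·b/J_CB with T_A + T_B = T₀.
J_AC = 1.30×10^-7 m⁴, J_CB = 1.06×10^-7 m⁴, so T_A = T₀·(J_AC/a)/((J_AC/a)+(J_CB/b)) = 551.5 N·m, T_B = 248.5 N·m.
τ in each portion: τ_AC = 7.21×10^7 Pa, τ_CB = 3.79×10^7 Pa; maximum is in AC.
τ_max = T_AC·r/J = 551.5·0.0169/1.30×10^-7 = 7.209×10^7 Pa.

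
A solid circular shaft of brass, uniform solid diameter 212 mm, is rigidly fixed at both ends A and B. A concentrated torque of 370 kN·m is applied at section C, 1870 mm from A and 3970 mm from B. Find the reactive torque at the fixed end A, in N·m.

252000 N·m

With uniform GJ and both ends fixed, compatibility θ_AC = θ_CB gives T_A·a = T_B·b, together with T_A + T_B = T₀.
T_A = T₀·b/(a+b) = 370000·3970/5840 = 251500 N·m; T_B = 118500 N·m.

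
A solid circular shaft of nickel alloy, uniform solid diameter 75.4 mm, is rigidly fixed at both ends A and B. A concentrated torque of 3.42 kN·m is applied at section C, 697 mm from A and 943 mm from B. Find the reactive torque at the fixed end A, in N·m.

With uniform GJ and both ends fixed, compatibility θ_AC = θ_CB gives T_A·a = T_B·b, together with T_A + T_B = T₀.
T_A = T₀·b/(a+b) = 3420·943/1640 = 1966 N·m; T_B = 1454 N·m.

1970 N·m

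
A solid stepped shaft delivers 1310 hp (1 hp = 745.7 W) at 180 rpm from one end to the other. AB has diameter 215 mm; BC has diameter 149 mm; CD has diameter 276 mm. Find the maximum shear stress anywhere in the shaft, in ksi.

11.6 ksi

ω = 2π·180/60 = 18.85 rad/s, so T = P/ω = 1310×745.7 / 18.85 = 51820 N·m.
Under the same torque, τ_max = 16T/(πd³) is largest where d is smallest — segment BC (d = 149 mm).
τ_max = 16·51820/(π·(0.149)³) = 7.979×10^7 Pa.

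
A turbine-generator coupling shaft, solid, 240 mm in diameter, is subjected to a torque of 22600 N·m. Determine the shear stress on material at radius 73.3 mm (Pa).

J = πd⁴/32 = π(0.240)⁴/32 = 3.257×10^-4 m⁴.
Shear stress varies linearly with radius: τ = T·r/J = 22600 × 0.0733 / 3.257×10^-4 = 5.086×10^6 Pa.

5.09e6 Pa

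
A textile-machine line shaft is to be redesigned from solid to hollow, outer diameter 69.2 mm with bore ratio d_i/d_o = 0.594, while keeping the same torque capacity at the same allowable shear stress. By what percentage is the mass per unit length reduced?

29.3 %

Equal τ_max and T ⇒ the solid shaft needs d_s³ = d_o³(1−k⁴), so d_s = 69.2·(1−0.594⁴)^(1/3) = 66.20 mm.
Area ratio A_h/A_s = d_o²(1−k²)/d_s² = (1−k²)/(1−k⁴)^(2/3) = 0.7071.
Mass saving = 1 − 0.7071 = 29.3 %.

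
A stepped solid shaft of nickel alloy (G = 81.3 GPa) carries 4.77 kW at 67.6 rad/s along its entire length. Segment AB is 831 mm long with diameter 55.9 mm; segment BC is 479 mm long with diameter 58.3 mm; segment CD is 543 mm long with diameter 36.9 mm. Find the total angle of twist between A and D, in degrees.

0.212°

ω = 67.6 rad/s, so T = P/ω = 4.77×10³ / 67.60 = 70.56 N·m.
J_AB = π(0.0559)⁴/32 = 9.59×10^-7 m⁴; J_BC = π(0.0583)⁴/32 = 1.13×10^-6 m⁴; J_CD = π(0.0369)⁴/32 = 1.82×10^-7 m⁴.
θ = (T/G)·Σ L_i/J_i = (70.56/81.3×10⁹)·(0.831/9.59×10^-7 + 0.479/1.13×10^-6 + 0.543/1.82×10^-7) = 3.708×10^-3 rad.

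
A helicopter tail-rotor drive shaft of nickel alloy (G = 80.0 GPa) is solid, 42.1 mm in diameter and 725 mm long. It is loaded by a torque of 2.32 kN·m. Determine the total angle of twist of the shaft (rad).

0.0682 rad

J = πd⁴/32 = π(0.0421)⁴/32 = 3.084×10^-7 m⁴.
θ = T·L/(G·J) = 2320 × 0.725 / (80.0×10⁹ × 3.084×10^-7) = 0.06817 rad.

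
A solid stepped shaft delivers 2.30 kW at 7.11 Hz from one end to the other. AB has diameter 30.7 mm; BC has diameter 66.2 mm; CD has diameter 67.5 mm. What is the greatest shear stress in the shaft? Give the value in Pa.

9.06e6 Pa

ω = 2π·7.11 = 44.67 rad/s, so T = P/ω = 2.30×10³ / 44.67 = 51.48 N·m.
Under the same torque, τ_max = 16T/(πd³) is largest where d is smallest — segment AB (d = 30.7 mm).
τ_max = 16·51.48/(π·(0.0307)³) = 9.062×10^6 Pa.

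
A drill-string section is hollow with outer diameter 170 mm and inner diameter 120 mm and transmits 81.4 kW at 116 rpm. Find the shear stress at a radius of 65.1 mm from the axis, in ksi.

ω = 2π·116/60 = 12.15 rad/s, so T = P/ω = 81.4×10³ / 12.15 = 6701 N·m.
J = π(d_o⁴ − d_i⁴)/32 = π(0.170⁴ − 0.120⁴)/32 = 6.164×10^-5 m⁴.
Shear stress varies linearly with radius: τ = T·r/J = 6701 × 0.0651 / 6.164×10^-5 = 7.077×10^6 Pa.

1.03 ksi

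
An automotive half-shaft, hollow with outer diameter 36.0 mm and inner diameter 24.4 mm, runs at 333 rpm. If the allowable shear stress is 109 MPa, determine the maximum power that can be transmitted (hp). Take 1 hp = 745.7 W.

J = π(d_o⁴ − d_i⁴)/32 = π(0.0360⁴ − 0.0244⁴)/32 = 1.301×10^-7 m⁴.
T_max = τ_allow·J/r = 1.09×10^8 × 1.301×10^-7 / 0.0180 = 787.8 N·m.
ω = 2π·333/60 = 34.87 rad/s, so P_max = T_max·ω = 2.747×10^4 W.

36.8 hp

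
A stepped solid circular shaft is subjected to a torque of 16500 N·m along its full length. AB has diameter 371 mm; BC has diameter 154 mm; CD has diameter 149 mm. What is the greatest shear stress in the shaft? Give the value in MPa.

25.4 MPa

Under the same torque, τ_max = 16T/(πd³) is largest where d is smallest — segment CD (d = 149 mm).
τ_max = 16·16500/(π·(0.149)³) = 2.540×10^7 Pa.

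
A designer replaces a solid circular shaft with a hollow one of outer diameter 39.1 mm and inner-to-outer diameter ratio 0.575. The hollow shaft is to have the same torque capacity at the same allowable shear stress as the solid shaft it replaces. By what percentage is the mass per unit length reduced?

Equal τ_max and T ⇒ the solid shaft needs d_s³ = d_o³(1−k⁴), so d_s = 39.1·(1−0.575⁴)^(1/3) = 37.62 mm.
Area ratio A_h/A_s = d_o²(1−k²)/d_s² = (1−k²)/(1−k⁴)^(2/3) = 0.7231.
Mass saving = 1 − 0.7231 = 27.7 %.

27.7 %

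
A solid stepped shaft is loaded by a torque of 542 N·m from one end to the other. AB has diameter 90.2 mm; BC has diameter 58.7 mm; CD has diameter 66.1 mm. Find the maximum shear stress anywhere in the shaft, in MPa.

Under the same torque, τ_max = 16T/(πd³) is largest where d is smallest — segment BC (d = 58.7 mm).
τ_max = 16·542.0/(π·(0.0587)³) = 1.365×10^7 Pa.

13.6 MPa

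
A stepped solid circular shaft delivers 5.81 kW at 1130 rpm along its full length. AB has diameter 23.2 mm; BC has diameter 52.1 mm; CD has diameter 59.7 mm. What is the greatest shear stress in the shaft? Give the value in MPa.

ω = 2π·1130/60 = 118.3 rad/s, so T = P/ω = 5.81×10³ / 118.3 = 49.10 N·m.
Under the same torque, τ_max = 16T/(πd³) is largest where d is smallest — segment AB (d = 23.2 mm).
τ_max = 16·49.10/(π·(0.0232)³) = 2.003×10^7 Pa.

20.0 MPa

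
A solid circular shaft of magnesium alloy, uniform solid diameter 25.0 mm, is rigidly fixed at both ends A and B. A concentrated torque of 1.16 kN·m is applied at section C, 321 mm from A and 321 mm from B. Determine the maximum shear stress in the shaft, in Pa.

1.89e8 Pa

With uniform GJ and both ends fixed, compatibility θ_AC = θ_CB gives T_A·a = T_B·b, together with T_A + T_B = T₀.
T_A = T₀·b/(a+b) = 1160·321/642.0 = 580.0 N·m; T_B = 580.0 N·m.
τ in each portion: τ_AC = 1.89×10^8 Pa, τ_CB = 1.89×10^8 Pa; maximum is in AC.
τ_max = T_AC·r/J = 580.0·0.0125/3.83×10^-8 = 1.891×10^8 Pa.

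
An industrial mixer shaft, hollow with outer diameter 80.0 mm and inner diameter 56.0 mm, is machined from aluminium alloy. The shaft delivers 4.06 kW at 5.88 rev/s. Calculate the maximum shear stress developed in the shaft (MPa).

1.44 MPa

ω = 2π·5.88 = 36.95 rad/s, so T = P/ω = 4.06×10³ / 36.95 = 109.9 N·m.
J = π(d_o⁴ − d_i⁴)/32 = π(0.0800⁴ − 0.0560⁴)/32 = 3.056×10^-6 m⁴.
τ_max = T·r/J = 109.9 × 0.0400 / 3.056×10^-6 = 1.439×10^6 Pa.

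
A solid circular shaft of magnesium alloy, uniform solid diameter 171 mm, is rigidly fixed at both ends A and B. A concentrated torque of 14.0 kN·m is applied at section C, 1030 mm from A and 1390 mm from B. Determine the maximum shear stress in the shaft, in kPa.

With uniform GJ and both ends fixed, compatibility θ_AC = θ_CB gives T_A·a = T_B·b, together with T_A + T_B = T₀.
T_A = T₀·b/(a+b) = 14000·1390/2420 = 8041 N·m; T_B = 5959 N·m.
τ in each portion: τ_AC = 8.19×10^6 Pa, τ_CB = 6.07×10^6 Pa; maximum is in AC.
τ_max = T_AC·r/J = 8041·0.0855/8.39×10^-5 = 8.190×10^6 Pa.

8190 kPa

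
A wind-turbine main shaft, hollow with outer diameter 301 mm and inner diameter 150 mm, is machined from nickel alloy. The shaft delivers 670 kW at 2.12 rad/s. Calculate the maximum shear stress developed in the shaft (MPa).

ω = 2.12 rad/s, so T = P/ω = 670×10³ / 2.120 = 316000 N·m.
J = π(d_o⁴ − d_i⁴)/32 = π(0.301⁴ − 0.150⁴)/32 = 7.562×10^-4 m⁴.
τ_max = T·r/J = 316000 × 0.150 / 7.562×10^-4 = 6.290×10^7 Pa.

62.9 MPa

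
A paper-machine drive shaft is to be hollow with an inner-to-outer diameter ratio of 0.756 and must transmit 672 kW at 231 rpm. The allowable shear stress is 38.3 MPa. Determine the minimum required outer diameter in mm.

176 mm

ω = 2π·231/60 = 24.19 rad/s, so T = P/ω = 672×10³ / 24.19 = 27780 N·m.
For a hollow shaft with d_i/d_o = 0.756: τ_max = 16T/(π d_o³ (1−k⁴)), so d_o = [16T/(π τ_allow (1−k⁴))]^(1/3) = [16·27780/(π·3.83×10^7·0.6733)]^(1/3) = 0.1764 m.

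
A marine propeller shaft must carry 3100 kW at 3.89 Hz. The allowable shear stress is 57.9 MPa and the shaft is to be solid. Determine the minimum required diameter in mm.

223 mm

ω = 2π·3.89 = 24.44 rad/s, so T = P/ω = 3100×10³ / 24.44 = 126800 N·m.
For a solid shaft τ_max = 16T/(πd³), so d = (16T/(π τ_allow))^(1/3) = (16·126800/(π·5.79×10^7))^(1/3) = 0.2234 m.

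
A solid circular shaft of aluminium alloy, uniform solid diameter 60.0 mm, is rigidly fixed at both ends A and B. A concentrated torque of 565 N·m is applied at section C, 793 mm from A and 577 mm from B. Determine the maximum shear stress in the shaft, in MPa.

With uniform GJ and both ends fixed, compatibility θ_AC = θ_CB gives T_A·a = T_B·b, together with T_A + T_B = T₀.
T_A = T₀·b/(a+b) = 565.0·577/1370 = 238.0 N·m; T_B = 327.0 N·m.
τ in each portion: τ_AC = 5.61×10^6 Pa, τ_CB = 7.71×10^6 Pa; maximum is in CB.
τ_max = T_CB·r/J = 327.0·0.0300/1.27×10^-6 = 7.711×10^6 Pa.

7.71 MPa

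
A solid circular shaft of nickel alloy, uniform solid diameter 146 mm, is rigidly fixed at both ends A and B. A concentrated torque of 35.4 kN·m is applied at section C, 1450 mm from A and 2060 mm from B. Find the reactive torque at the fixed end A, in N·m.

20800 N·m

With uniform GJ and both ends fixed, compatibility θ_AC = θ_CB gives T_A·a = T_B·b, together with T_A + T_B = T₀.
T_A = T₀·b/(a+b) = 35400·2060/3510 = 20780 N·m; T_B = 14620 N·m.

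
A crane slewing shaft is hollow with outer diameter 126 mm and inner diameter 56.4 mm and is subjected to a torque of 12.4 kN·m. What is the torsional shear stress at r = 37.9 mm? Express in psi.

J = π(d_o⁴ − d_i⁴)/32 = π(0.126⁴ − 0.0564⁴)/32 = 2.375×10^-5 m⁴.
Shear stress varies linearly with radius: τ = T·r/J = 12400 × 0.0379 / 2.375×10^-5 = 1.979×10^7 Pa.

2870 psi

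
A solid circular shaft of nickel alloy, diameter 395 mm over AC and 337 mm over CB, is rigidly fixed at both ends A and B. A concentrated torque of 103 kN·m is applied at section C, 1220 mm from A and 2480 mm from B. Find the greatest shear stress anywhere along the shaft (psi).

979 psi

Compatibility: T_A·a/J_AC = T_B·b/J_CB with T_A + T_B = T₀.
J_AC = 2.39×10^-3 m⁴, J_CB = 1.27×10^-3 m⁴, so T_A = T₀·(J_AC/a)/((J_AC/a)+(J_CB/b)) = 81700 N·m, T_B = 21300 N·m.
τ in each portion: τ_AC = 6.75×10^6 Pa, τ_CB = 2.83×10^6 Pa; maximum is in AC.
τ_max = T_AC·r/J = 81700·0.198/2.39×10^-3 = 6.752×10^6 Pa.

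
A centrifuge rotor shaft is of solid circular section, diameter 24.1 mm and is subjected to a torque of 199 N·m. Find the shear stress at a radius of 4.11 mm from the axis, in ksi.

J = πd⁴/32 = π(0.0241)⁴/32 = 3.312×10^-8 m⁴.
Shear stress varies linearly with radius: τ = T·r/J = 199.0 × 0.00411 / 3.312×10^-8 = 2.470×10^7 Pa.

3.58 ksi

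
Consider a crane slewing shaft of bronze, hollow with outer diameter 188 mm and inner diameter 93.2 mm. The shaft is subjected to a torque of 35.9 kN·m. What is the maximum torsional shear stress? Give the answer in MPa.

J = π(d_o⁴ − d_i⁴)/32 = π(0.188⁴ − 0.0932⁴)/32 = 1.152×10^-4 m⁴.
τ_max = T·r/J = 35900 × 0.0940 / 1.152×10^-4 = 2.929×10^7 Pa.

29.3 MPa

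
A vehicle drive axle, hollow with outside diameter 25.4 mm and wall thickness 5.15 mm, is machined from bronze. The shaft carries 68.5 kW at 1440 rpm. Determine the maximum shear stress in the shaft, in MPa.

161 MPa

ω = 2π·1440/60 = 150.8 rad/s, so T = P/ω = 68.5×10³ / 150.8 = 454.3 N·m.
J = π(d_o⁴ − d_i⁴)/32 = π(0.0254⁴ − 0.0151⁴)/32 = 3.576×10^-8 m⁴.
τ_max = T·r/J = 454.3 × 0.0127 / 3.576×10^-8 = 1.613×10^8 Pa.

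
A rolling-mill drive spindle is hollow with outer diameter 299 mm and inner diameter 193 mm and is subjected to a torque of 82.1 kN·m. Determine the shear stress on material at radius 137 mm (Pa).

1.73e7 Pa

J = π(d_o⁴ − d_i⁴)/32 = π(0.299⁴ − 0.193⁴)/32 = 6.484×10^-4 m⁴.
Shear stress varies linearly with radius: τ = T·r/J = 82100 × 0.137 / 6.484×10^-4 = 1.735×10^7 Pa.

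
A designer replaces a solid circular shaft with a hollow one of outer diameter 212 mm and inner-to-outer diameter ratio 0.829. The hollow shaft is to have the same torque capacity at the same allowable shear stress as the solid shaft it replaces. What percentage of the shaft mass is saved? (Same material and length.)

52.1 %

Equal τ_max and T ⇒ the solid shaft needs d_s³ = d_o³(1−k⁴), so d_s = 212·(1−0.829⁴)^(1/3) = 171.3 mm.
Area ratio A_h/A_s = d_o²(1−k²)/d_s² = (1−k²)/(1−k⁴)^(2/3) = 0.4789.
Mass saving = 1 − 0.4789 = 52.1 %.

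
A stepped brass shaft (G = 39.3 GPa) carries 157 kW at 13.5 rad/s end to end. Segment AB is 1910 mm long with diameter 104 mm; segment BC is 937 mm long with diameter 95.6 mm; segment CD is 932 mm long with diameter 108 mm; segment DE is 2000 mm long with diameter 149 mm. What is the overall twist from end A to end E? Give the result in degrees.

6.64°

ω = 13.5 rad/s, so T = P/ω = 157×10³ / 13.50 = 11630 N·m.
J_AB = π(0.104)⁴/32 = 1.15×10^-5 m⁴; J_BC = π(0.0956)⁴/32 = 8.20×10^-6 m⁴; J_CD = π(0.108)⁴/32 = 1.34×10^-5 m⁴; J_DE = π(0.149)⁴/32 = 4.84×10^-5 m⁴.
θ = (T/G)·Σ L_i/J_i = (11630/39.3×10⁹)·(1.91/1.15×10^-5 + 0.937/8.20×10^-6 + 0.932/1.34×10^-5 + 2.00/4.84×10^-5) = 0.1159 rad.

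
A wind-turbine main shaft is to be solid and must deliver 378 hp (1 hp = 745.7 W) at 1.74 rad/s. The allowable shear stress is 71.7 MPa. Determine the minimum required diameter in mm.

ω = 1.74 rad/s, so T = P/ω = 378×745.7 / 1.740 = 162000 N·m.
For a solid shaft τ_max = 16T/(πd³), so d = (16T/(π τ_allow))^(1/3) = (16·162000/(π·7.17×10^7))^(1/3) = 0.2258 m.

226 mm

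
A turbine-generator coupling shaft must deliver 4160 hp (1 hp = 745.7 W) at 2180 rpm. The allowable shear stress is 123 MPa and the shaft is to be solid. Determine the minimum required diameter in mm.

ω = 2π·2180/60 = 228.3 rad/s, so T = P/ω = 4160×745.7 / 228.3 = 13590 N·m.
For a solid shaft τ_max = 16T/(πd³), so d = (16T/(π τ_allow))^(1/3) = (16·13590/(π·1.23×10^8))^(1/3) = 0.08256 m.

82.6 mm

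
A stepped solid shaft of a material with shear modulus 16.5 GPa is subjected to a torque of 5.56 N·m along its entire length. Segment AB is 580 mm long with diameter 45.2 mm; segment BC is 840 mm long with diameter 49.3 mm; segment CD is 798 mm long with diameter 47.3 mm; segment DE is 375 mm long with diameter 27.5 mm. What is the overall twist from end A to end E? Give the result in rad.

J_AB = π(0.0452)⁴/32 = 4.10×10^-7 m⁴; J_BC = π(0.0493)⁴/32 = 5.80×10^-7 m⁴; J_CD = π(0.0473)⁴/32 = 4.91×10^-7 m⁴; J_DE = π(0.0275)⁴/32 = 5.61×10^-8 m⁴.
θ = (T/G)·Σ L_i/J_i = (5.560/16.5×10⁹)·(0.580/4.10×10^-7 + 0.840/5.80×10^-7 + 0.798/4.91×10^-7 + 0.375/5.61×10^-8) = 3.763×10^-3 rad.

0.00376 rad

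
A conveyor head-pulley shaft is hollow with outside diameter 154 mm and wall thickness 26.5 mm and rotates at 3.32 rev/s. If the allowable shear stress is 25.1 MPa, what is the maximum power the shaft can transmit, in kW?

306 kW

J = π(d_o⁴ − d_i⁴)/32 = π(0.154⁴ − 0.101⁴)/32 = 4.500×10^-5 m⁴.
T_max = τ_allow·J/r = 2.51×10^7 × 4.500×10^-5 / 0.0770 = 14670 N·m.
ω = 2π·3.32 = 20.86 rad/s, so P_max = T_max·ω = 3.060×10^5 W.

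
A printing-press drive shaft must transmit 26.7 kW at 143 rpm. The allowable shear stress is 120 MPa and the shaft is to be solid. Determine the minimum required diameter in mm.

42.3 mm

ω = 2π·143/60 = 14.97 rad/s, so T = P/ω = 26.7×10³ / 14.97 = 1783 N·m.
For a solid shaft τ_max = 16T/(πd³), so d = (16T/(π τ_allow))^(1/3) = (16·1783/(π·1.20×10^8))^(1/3) = 0.04230 m.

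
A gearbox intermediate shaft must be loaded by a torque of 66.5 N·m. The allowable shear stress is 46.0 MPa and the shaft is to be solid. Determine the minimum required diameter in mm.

19.5 mm

For a solid shaft τ_max = 16T/(πd³), so d = (16T/(π τ_allow))^(1/3) = (16·66.50/(π·4.60×10^7))^(1/3) = 0.01945 m.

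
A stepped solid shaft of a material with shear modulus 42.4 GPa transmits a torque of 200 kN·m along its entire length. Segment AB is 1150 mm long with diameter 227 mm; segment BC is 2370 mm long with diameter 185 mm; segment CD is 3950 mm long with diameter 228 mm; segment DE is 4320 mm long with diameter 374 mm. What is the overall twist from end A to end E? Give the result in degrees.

11.4°

J_AB = π(0.227)⁴/32 = 2.61×10^-4 m⁴; J_BC = π(0.185)⁴/32 = 1.15×10^-4 m⁴; J_CD = π(0.228)⁴/32 = 2.65×10^-4 m⁴; J_DE = π(0.374)⁴/32 = 1.92×10^-3 m⁴.
θ = (T/G)·Σ L_i/J_i = (200000/42.4×10⁹)·(1.15/2.61×10^-4 + 2.37/1.15×10^-4 + 3.95/2.65×10^-4 + 4.32/1.92×10^-3) = 0.1989 rad.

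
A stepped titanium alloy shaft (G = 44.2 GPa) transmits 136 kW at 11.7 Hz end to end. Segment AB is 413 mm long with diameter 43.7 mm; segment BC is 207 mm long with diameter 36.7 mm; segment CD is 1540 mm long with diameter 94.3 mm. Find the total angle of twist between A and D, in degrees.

6.03°

ω = 2π·11.7 = 73.51 rad/s, so T = P/ω = 136×10³ / 73.51 = 1850 N·m.
J_AB = π(0.0437)⁴/32 = 3.58×10^-7 m⁴; J_BC = π(0.0367)⁴/32 = 1.78×10^-7 m⁴; J_CD = π(0.0943)⁴/32 = 7.76×10^-6 m⁴.
θ = (T/G)·Σ L_i/J_i = (1850/44.2×10⁹)·(0.413/3.58×10^-7 + 0.207/1.78×10^-7 + 1.54/7.76×10^-6) = 0.1052 rad.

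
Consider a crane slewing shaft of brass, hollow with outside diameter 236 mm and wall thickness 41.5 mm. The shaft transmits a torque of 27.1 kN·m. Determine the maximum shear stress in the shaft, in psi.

J = π(d_o⁴ − d_i⁴)/32 = π(0.236⁴ − 0.153⁴)/32 = 2.507×10^-4 m⁴.
τ_max = T·r/J = 27100 × 0.118 / 2.507×10^-4 = 1.275×10^7 Pa.

1850 psi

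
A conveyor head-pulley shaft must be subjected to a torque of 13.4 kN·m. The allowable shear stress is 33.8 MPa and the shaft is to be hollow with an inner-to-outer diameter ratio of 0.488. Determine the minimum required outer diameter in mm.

129 mm

For a hollow shaft with d_i/d_o = 0.488: τ_max = 16T/(π d_o³ (1−k⁴)), so d_o = [16T/(π τ_allow (1−k⁴))]^(1/3) = [16·13400/(π·3.38×10^7·0.9433)]^(1/3) = 0.1289 m.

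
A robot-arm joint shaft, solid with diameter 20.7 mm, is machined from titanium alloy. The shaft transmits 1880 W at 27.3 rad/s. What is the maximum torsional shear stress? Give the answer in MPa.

ω = 27.3 rad/s, so T = P/ω = 1880 / 27.30 = 68.86 N·m.
J = πd⁴/32 = π(0.0207)⁴/32 = 1.803×10^-8 m⁴.
τ_max = T·r/J = 68.86 × 0.0103 / 1.803×10^-8 = 3.954×10^7 Pa.

39.5 MPa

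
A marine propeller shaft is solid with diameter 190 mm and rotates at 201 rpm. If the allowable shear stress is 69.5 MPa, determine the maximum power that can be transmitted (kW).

J = πd⁴/32 = π(0.190)⁴/32 = 1.279×10^-4 m⁴.
T_max = τ_allow·J/r = 6.95×10^7 × 1.279×10^-4 / 0.0950 = 93600 N·m.
ω = 2π·201/60 = 21.05 rad/s, so P_max = T_max·ω = 1.970×10^6 W.

1970 kW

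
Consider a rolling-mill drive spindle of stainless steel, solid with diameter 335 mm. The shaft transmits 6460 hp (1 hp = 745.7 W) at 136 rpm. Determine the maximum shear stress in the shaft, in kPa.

ω = 2π·136/60 = 14.24 rad/s, so T = P/ω = 6460×745.7 / 14.24 = 338200 N·m.
J = πd⁴/32 = π(0.335)⁴/32 = 1.236×10^-3 m⁴.
τ_max = T·r/J = 338200 × 0.168 / 1.236×10^-3 = 4.582×10^7 Pa.

45800 kPa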